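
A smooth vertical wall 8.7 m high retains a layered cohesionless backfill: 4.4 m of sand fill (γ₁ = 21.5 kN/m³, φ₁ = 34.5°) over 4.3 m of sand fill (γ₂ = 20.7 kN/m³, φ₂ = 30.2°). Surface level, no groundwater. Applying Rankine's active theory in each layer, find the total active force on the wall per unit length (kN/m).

255 kN/m

K_a1 = tan²(45°−34.5°/2) = 0.2768; K_a2 = tan²(45°−30.2°/2) = 0.3307.
Layer 1: σ at base = K_a1 γ₁ h₁ = 26.19 kPa; P₁ = ½×26.19×4.4 = 57.61.
Layer 2: σ_v at top = γ₁h₁ = 94.60; σ_h top = K_a2×94.60 = 31.28; σ_h base = K_a2×(94.60+20.7×4.3) = 60.71.
P₂ = ½(31.28+60.71)×4.3 = 197.8. Total P_a = 57.61+197.8 = 255.4 kN/m.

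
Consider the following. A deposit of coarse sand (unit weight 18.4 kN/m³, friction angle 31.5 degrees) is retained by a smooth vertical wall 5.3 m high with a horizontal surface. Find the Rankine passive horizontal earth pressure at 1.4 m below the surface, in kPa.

82.1 kPa

K_p = (1 + sin φ)/(1 − sin φ) = 3.188.
σ_h = K_p γ z = 3.188 × 18.4 × 1.4 = 82.13 kPa.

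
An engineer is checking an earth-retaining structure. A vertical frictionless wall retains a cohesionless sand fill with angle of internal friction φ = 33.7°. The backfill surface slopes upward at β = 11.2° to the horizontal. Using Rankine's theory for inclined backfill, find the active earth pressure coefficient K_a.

K_a = cos β · (cos β − √(cos²β − cos²φ)) / (cos β + √(cos²β − cos²φ)).
cos β = 0.9810, cos φ = 0.8320, √(cos²β − cos²φ) = 0.5197.
K_a = 0.9810 × (0.9810 − 0.5197)/(0.9810 + 0.5197) = 0.3015.

0.301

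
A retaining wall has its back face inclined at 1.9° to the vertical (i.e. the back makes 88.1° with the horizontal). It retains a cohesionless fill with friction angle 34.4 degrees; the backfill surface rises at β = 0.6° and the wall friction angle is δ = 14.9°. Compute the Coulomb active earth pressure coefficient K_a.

0.269

K_a = sin²(α+φ) / [sin²α · sin(α−δ) · (1 + √{sin(φ+δ)sin(φ−β) / (sin(α−δ)sin(α+β))})²].
With α = 88.1°, φ = 34.4°, δ = 14.9°, β = 0.6°: K_a = 0.2687.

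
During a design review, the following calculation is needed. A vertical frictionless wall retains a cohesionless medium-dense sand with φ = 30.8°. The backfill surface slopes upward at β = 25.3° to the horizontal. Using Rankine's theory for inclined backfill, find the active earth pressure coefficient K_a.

0.474

K_a = cos β · (cos β − √(cos²β − cos²φ)) / (cos β + √(cos²β − cos²φ)).
cos β = 0.9041, cos φ = 0.8590, √(cos²β − cos²φ) = 0.2821.
K_a = 0.9041 × (0.9041 − 0.2821)/(0.9041 + 0.2821) = 0.4741.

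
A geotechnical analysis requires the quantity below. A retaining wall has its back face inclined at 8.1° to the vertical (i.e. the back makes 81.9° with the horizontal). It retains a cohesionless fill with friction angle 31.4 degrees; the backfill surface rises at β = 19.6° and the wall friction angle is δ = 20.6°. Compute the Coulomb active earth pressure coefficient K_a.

0.478

K_a = sin²(α+φ) / [sin²α · sin(α−δ) · (1 + √{sin(φ+δ)sin(φ−β) / (sin(α−δ)sin(α+β))})²].
With α = 81.9°, φ = 31.4°, δ = 20.6°, β = 19.6°: K_a = 0.4778.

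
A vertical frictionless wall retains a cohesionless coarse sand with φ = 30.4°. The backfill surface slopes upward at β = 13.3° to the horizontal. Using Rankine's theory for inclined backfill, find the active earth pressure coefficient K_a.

K_a = cos β · (cos β − √(cos²β − cos²φ)) / (cos β + √(cos²β − cos²φ)).
cos β = 0.9732, cos φ = 0.8625, √(cos²β − cos²φ) = 0.4507.
K_a = 0.9732 × (0.9732 − 0.4507)/(0.9732 + 0.4507) = 0.3571.

0.357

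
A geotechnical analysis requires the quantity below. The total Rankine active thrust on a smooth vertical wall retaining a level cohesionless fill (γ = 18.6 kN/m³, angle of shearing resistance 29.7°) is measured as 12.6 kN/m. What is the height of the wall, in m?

2.00 m

K_a = 0.3374. P_a = ½ K_a γ H² ⇒ H = √(2P_a/(K_a γ)).
H = √(2×12.6/(0.3374×18.6)) = 2.004 m.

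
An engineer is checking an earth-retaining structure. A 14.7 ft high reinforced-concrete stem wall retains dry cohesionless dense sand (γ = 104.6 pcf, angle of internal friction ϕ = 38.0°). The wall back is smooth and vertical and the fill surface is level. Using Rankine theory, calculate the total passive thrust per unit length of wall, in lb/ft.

47500 lb/ft

K_p = tan²(45° + φ/2) = 4.204.
P_p = ½ K_p γ H² = 0.5 × 4.204 × 104.6 × 14.7² = 47510 lb/ft.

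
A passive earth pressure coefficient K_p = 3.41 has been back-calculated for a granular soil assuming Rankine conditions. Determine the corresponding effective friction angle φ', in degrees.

K_p = (1+sin φ)/(1−sin φ) ⇒ sin φ = (K_p − 1)/(K_p + 1) = 0.5465.
φ = arcsin(0.5465) = 33.13°.

33.1°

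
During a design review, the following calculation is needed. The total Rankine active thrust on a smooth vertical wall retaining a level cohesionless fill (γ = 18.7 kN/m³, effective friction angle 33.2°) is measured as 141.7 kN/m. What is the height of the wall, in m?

K_a = 0.2924. P_a = ½ K_a γ H² ⇒ H = √(2P_a/(K_a γ)).
H = √(2×141.7/(0.2924×18.7)) = 7.200 m.

7.20 m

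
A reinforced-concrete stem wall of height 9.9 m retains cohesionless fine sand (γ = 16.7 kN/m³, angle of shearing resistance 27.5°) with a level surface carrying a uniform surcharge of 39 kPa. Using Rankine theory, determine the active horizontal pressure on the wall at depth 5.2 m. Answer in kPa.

46.3 kPa

K_a = (1 − sin φ)/(1 + sin φ) = 0.3682.
σ_v = γz + q = 16.7 × 5.2 + 39 = 125.8 kPa.
σ_h = K_a σ_v = 0.3682 × 125.8 = 46.34 kPa.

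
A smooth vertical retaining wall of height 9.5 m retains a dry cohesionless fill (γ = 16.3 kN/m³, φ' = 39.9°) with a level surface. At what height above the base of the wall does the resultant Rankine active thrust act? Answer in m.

K_a = 0.2184.
The pressure distribution is triangular, so the resultant acts at H/3 above the base = 9.5/3 = 3.167 m.

3.17 m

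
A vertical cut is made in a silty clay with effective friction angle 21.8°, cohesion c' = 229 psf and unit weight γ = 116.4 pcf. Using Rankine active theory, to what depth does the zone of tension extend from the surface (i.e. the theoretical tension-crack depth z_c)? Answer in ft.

5.81 ft

K_a = tan²(45° − 21.8°/2) = 0.4584; √K_a = 0.6771.
The active pressure is zero where K_a γ z = 2c√K_a, so z_c = 2c/(γ√K_a) = 2×229/(116.4×0.6771) = 5.812 ft.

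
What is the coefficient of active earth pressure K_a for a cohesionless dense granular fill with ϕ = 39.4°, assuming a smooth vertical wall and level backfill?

K_a = (1 − sin φ)/(1 + sin φ) = (1 − sin 39.4°)/(1 + sin 39.4°) = 0.2234.

0.223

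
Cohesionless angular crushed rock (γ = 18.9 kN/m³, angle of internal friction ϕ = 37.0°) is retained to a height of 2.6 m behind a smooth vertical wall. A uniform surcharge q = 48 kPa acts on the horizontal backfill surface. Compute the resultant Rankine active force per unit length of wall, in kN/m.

46.9 kN/m

K_a = tan²(45° − φ/2) = 0.2486.
Soil triangle: ½ K_a γ H² = 0.5×0.2486×18.9×2.6² = 15.88 kN/m.
Surcharge rectangle: K_a q H = 0.2486×48×2.6 = 31.02 kN/m.
Total = 15.88 + 31.02 = 46.90 kN/m.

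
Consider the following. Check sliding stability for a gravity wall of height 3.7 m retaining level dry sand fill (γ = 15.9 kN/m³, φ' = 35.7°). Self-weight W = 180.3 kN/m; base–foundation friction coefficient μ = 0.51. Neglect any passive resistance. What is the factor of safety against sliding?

3.21

K_a = tan²(45° − 35.7°/2) = 0.2630.
P_a = ½K_aγH² = 0.5×0.2630×15.9×3.7² = 28.62 kN/m, acting at H/3 = 1.233 m above the base.
FS_sliding = μW / P_a = 0.51×180.3 / 28.62 = 3.213.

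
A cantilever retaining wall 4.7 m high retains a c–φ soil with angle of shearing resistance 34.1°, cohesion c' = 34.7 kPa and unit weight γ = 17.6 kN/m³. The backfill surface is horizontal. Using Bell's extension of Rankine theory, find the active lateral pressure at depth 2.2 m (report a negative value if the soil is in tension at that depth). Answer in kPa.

-25.9 kPa

K_a = (1 − sin φ)/(1 + sin φ) = 0.2815.
σ_a = K_a γ z − 2c√K_a = 0.2815×17.6×2.2 − 2×34.7×0.5306 = -25.92 kPa.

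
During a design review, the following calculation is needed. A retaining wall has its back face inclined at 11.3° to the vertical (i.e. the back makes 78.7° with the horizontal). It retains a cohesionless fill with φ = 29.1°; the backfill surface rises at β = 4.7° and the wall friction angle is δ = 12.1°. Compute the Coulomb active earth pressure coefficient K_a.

K_a = sin²(α+φ) / [sin²α · sin(α−δ) · (1 + √{sin(φ+δ)sin(φ−β) / (sin(α−δ)sin(α+β))})²].
With α = 78.7°, φ = 29.1°, δ = 12.1°, β = 4.7°: K_a = 0.4296.

0.430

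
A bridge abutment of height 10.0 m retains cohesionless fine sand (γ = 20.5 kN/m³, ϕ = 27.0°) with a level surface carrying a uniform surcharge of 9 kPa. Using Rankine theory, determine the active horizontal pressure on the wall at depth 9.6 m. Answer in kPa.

77.3 kPa

K_a = (1 − sin φ)/(1 + sin φ) = 0.3755.
σ_v = γz + q = 20.5 × 9.6 + 9 = 205.8 kPa.
σ_h = K_a σ_v = 0.3755 × 205.8 = 77.28 kPa.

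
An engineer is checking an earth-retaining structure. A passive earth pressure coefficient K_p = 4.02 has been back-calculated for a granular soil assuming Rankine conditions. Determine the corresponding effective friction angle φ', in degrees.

37.0°

K_p = (1+sin φ)/(1−sin φ) ⇒ sin φ = (K_p − 1)/(K_p + 1) = 0.6016.
φ = arcsin(0.6016) = 36.98°.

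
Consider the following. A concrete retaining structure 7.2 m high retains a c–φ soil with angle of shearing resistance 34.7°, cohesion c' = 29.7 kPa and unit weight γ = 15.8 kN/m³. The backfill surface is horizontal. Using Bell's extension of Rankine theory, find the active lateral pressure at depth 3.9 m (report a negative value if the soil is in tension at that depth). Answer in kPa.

K_a = (1 − sin φ)/(1 + sin φ) = 0.2745.
σ_a = K_a γ z − 2c√K_a = 0.2745×15.8×3.9 − 2×29.7×0.5239 = -14.21 kPa.

-14.2 kPa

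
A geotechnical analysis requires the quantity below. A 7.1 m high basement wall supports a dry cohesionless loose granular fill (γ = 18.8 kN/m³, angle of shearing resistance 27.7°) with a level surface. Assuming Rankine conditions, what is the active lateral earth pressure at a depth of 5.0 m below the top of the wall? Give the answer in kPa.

34.3 kPa

K_a = (1 − sin φ)/(1 + sin φ) = 0.3653.
σ_h = K_a γ z = 0.3653 × 18.8 × 5.0 = 34.34 kPa.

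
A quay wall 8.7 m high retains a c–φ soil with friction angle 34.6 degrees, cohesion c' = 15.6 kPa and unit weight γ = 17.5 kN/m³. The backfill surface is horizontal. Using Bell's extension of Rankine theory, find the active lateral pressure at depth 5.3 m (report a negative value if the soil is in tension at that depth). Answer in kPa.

9.18 kPa

K_a = (1 − sin φ)/(1 + sin φ) = 0.2756.
σ_a = K_a γ z − 2c√K_a = 0.2756×17.5×5.3 − 2×15.6×0.5250 = 9.185 kPa.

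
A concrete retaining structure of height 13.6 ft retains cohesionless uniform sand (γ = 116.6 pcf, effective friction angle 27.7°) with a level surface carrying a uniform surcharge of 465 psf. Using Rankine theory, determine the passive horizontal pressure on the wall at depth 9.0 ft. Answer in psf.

K_p = (1 + sin φ)/(1 − sin φ) = 2.737.
σ_v = γz + q = 116.6 × 9.0 + 465 = 1514 psf.
σ_h = K_p σ_v = 2.737 × 1514 = 4145 psf.

4150 psf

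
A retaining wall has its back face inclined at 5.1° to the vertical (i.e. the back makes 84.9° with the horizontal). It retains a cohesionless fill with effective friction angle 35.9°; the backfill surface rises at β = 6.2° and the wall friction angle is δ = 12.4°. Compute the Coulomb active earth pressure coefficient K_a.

0.296

K_a = sin²(α+φ) / [sin²α · sin(α−δ) · (1 + √{sin(φ+δ)sin(φ−β) / (sin(α−δ)sin(α+β))})²].
With α = 84.9°, φ = 35.9°, δ = 12.4°, β = 6.2°: K_a = 0.2961.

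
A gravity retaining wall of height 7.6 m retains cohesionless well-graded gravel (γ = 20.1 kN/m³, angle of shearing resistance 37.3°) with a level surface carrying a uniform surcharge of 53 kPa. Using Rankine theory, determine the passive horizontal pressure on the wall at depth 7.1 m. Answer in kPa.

K_p = (1 + sin φ)/(1 − sin φ) = 4.076.
σ_v = γz + q = 20.1 × 7.1 + 53 = 195.7 kPa.
σ_h = K_p σ_v = 4.076 × 195.7 = 797.7 kPa.

798 kPa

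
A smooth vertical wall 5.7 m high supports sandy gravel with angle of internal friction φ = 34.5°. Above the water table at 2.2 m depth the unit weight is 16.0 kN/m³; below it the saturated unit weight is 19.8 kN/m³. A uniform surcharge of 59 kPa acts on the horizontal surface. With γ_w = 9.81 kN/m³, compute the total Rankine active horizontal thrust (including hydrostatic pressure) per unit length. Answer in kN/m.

K_a = tan²(45° − φ/2) = 0.2768.
γ' = 19.8 − 9.81 = 9.990 kN/m³. h₂ = H − d_w = 3.5 m.
σ'_h: at surface K_a·q = 16.33; at WT K_a(q+γd_w) = 26.08; at base K_a(q+γd_w+γ'h₂) = 35.75 kPa.
P₁ = ½(16.33+26.08)×2.2 = 46.65; P₂ = ½(26.08+35.75)×3.5 = 108.2; P_w = ½γ_w h₂² = 60.09.
Total = 46.65+108.2+60.09 = 214.9 kN/m.

215 kN/m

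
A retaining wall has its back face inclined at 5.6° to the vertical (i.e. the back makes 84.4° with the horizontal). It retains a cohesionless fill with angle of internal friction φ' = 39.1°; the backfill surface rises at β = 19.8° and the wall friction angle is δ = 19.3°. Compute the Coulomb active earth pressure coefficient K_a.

K_a = sin²(α+φ) / [sin²α · sin(α−δ) · (1 + √{sin(φ+δ)sin(φ−β) / (sin(α−δ)sin(α+β))})²].
With α = 84.4°, φ = 39.1°, δ = 19.3°, β = 19.8°: K_a = 0.3157.

0.316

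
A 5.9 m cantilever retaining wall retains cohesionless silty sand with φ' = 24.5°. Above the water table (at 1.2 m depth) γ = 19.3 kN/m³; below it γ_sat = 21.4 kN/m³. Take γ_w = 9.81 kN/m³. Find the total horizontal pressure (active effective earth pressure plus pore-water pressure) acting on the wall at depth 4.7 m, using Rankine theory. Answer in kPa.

K_a = (1 − sin φ)/(1 + sin φ) = 0.4137.
γ' = 21.4 − 9.81 = 11.59 kN/m³.
Effective vertical stress at 4.7 m: σ'_v = 19.3×1.2 + 11.59×3.50 = 63.72 kPa.
σ'_h = K_a σ'_v = 0.4137 × 63.72 = 26.37 kPa; u = γ_w × 3.50 = 34.34 kPa.
Total σ_h = 26.37 + 34.34 = 60.70 kPa.

60.7 kPa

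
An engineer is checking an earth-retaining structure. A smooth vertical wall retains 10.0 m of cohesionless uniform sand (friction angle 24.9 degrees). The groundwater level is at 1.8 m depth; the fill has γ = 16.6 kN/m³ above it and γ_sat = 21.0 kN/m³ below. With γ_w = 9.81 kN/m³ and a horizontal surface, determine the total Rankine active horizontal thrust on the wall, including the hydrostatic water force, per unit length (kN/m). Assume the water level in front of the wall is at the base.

K_a = tan²(45° − φ/2) = 0.4074.
γ' = 21.0 − 9.81 = 11.19 kN/m³. Depth below WT = 8.2 m.
σ'_h at WT = K_a γ d_w = 12.17 kPa; at base = 12.17 + K_a γ' × 8.2 = 49.56 kPa.
P₁ (0–1.8 m) = ½×12.17×1.8 = 10.96. P₂ (1.8–10.0 m) = ½(12.17+49.56)×8.2 = 253.1.
P_w = ½ γ_w h₂² = 0.5×9.81×8.2² = 329.8. Total = 10.96+253.1+329.8 = 593.9 kN/m.

594 kN/m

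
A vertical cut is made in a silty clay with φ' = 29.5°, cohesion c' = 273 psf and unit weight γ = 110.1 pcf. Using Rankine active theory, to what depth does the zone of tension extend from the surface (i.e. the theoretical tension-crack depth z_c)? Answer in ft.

K_a = tan²(45° − 29.5°/2) = 0.3401; √K_a = 0.5832.
The active pressure is zero where K_a γ z = 2c√K_a, so z_c = 2c/(γ√K_a) = 2×273/(110.1×0.5832) = 8.504 ft.

8.50 ft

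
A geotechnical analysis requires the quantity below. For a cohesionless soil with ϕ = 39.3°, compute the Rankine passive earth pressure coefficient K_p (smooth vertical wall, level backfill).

4.46

K_p = (1 + sin φ)/(1 − sin φ) = tan²(45° + 39.3°/2) = 4.455.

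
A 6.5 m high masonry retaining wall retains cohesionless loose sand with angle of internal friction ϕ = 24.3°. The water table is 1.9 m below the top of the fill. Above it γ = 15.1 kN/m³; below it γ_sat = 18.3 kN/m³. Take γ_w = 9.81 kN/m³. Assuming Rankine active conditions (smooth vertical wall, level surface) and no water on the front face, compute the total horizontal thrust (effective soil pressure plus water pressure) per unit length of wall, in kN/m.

208 kN/m

K_a = tan²(45° − φ/2) = 0.4169.
γ' = 18.3 − 9.81 = 8.490 kN/m³. Depth below WT = 4.6 m.
σ'_h at WT = K_a γ d_w = 11.96 kPa; at base = 11.96 + K_a γ' × 4.6 = 28.24 kPa.
P₁ (0–1.9 m) = ½×11.96×1.9 = 11.36. P₂ (1.9–6.5 m) = ½(11.96+28.24)×4.6 = 92.47.
P_w = ½ γ_w h₂² = 0.5×9.81×4.6² = 103.8. Total = 11.36+92.47+103.8 = 207.6 kN/m.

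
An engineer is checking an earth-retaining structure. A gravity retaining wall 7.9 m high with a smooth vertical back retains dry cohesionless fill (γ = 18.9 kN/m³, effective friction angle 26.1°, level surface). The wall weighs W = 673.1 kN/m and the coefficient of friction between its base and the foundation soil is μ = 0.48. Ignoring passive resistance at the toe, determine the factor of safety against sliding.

1.41

K_a = tan²(45° − 26.1°/2) = 0.3889.
P_a = ½K_aγH² = 0.5×0.3889×18.9×7.9² = 229.4 kN/m, acting at H/3 = 2.633 m above the base.
FS_sliding = μW / P_a = 0.48×673.1 / 229.4 = 1.408.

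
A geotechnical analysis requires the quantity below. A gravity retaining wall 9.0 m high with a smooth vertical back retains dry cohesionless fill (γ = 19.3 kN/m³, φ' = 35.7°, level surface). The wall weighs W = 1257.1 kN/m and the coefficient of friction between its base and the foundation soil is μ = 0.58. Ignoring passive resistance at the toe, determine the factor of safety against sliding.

3.55

K_a = tan²(45° − 35.7°/2) = 0.2630.
P_a = ½K_aγH² = 0.5×0.2630×19.3×9.0² = 205.6 kN/m, acting at H/3 = 3.000 m above the base.
FS_sliding = μW / P_a = 0.58×1257.1 / 205.6 = 3.547.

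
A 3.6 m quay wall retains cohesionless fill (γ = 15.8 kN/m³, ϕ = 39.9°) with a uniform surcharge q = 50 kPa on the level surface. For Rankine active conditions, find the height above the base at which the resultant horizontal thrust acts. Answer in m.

1.58 m

K_a = 0.2184.
Triangular part P₁ = ½K_aγH² = 22.36 at H/3 = 1.200 m; rectangular part P₂ = K_a q H = 39.32 at H/2 = 1.800 m.
ȳ = (P₁·1.200 + P₂·1.800)/(P₁+P₂) = 1.582 m.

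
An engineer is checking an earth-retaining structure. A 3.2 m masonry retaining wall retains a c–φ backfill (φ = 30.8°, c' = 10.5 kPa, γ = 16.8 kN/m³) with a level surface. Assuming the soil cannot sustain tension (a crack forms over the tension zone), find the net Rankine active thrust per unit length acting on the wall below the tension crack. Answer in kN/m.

K_a = 0.3227; √K_a = 0.5681.
Tension-crack depth z_c = 2c/(γ√K_a) = 2×10.5/(16.8×0.5681) = 2.200 m.
σ_a at base = K_a γ H − 2c√K_a = 0.3227×16.8×3.2 − 2×10.5×0.5681 = 5.419 kPa.
P_a = ½ × 5.419 × (H − z_c) = 0.5×5.419×0.9996 = 2.709 kN/m.

2.71 kN/m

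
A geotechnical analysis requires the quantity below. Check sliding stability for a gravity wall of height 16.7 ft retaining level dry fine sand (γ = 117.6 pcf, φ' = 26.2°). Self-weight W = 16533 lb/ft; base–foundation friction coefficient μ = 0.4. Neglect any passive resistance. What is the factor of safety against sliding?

K_a = tan²(45° − 26.2°/2) = 0.3874.
P_a = ½K_aγH² = 0.5×0.3874×117.6×16.7² = 6353 lb/ft, acting at H/3 = 5.567 ft above the base.
FS_sliding = μW / P_a = 0.4×16533 / 6353 = 1.041.

1.04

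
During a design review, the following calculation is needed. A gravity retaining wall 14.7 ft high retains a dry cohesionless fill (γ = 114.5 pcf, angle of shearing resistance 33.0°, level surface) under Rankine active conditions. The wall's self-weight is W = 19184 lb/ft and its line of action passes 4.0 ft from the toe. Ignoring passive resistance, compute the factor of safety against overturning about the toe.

4.29

K_a = tan²(45° − 33.0°/2) = 0.2948.
P_a = ½K_aγH² = 0.5×0.2948×114.5×14.7² = 3647 lb/ft, acting at H/3 = 4.900 ft above the base.
Overturning moment M_o = P_a × H/3 = 3647 × 4.900 = 17870.
Resisting moment M_r = W × 4.0 = 19184 × 4.0 = 76740.
FS_overturning = M_r/M_o = 76740/17870 = 4.294.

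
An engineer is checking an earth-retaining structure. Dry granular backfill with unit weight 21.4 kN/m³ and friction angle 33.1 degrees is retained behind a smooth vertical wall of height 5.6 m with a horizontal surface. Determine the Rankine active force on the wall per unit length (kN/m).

K_a = tan²(45° − φ/2) = 0.2936.
P_a = ½ K_a γ H² = 0.5 × 0.2936 × 21.4 × 5.6² = 98.51 kN/m.

98.5 kN/m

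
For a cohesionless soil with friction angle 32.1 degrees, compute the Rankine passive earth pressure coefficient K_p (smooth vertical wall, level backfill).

K_p = (1 + sin φ)/(1 − sin φ) = tan²(45° + 32.1°/2) = 3.268.

3.27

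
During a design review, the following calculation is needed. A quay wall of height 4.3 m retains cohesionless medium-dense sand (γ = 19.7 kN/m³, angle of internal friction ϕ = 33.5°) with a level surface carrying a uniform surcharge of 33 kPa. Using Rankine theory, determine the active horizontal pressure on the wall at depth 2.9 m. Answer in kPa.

26.0 kPa

K_a = (1 − sin φ)/(1 + sin φ) = 0.2887.
σ_v = γz + q = 19.7 × 2.9 + 33 = 90.13 kPa.
σ_h = K_a σ_v = 0.2887 × 90.13 = 26.02 kPa.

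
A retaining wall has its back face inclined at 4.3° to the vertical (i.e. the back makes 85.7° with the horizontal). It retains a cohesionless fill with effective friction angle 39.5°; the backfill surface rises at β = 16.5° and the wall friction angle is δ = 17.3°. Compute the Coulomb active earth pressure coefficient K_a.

K_a = sin²(α+φ) / [sin²α · sin(α−δ) · (1 + √{sin(φ+δ)sin(φ−β) / (sin(α−δ)sin(α+β))})²].
With α = 85.7°, φ = 39.5°, δ = 17.3°, β = 16.5°: K_a = 0.2822.

0.282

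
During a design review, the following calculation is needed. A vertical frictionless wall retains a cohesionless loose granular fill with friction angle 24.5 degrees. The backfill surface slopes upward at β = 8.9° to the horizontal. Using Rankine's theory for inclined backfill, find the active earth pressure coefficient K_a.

0.434

K_a = cos β · (cos β − √(cos²β − cos²φ)) / (cos β + √(cos²β − cos²φ)).
cos β = 0.9880, cos φ = 0.9100, √(cos²β − cos²φ) = 0.3848.
K_a = 0.9880 × (0.9880 − 0.3848)/(0.9880 + 0.3848) = 0.4341.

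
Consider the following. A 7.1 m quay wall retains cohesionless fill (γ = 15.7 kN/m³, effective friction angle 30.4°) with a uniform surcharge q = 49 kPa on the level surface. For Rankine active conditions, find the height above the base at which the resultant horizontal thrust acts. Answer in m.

K_a = 0.3280.
Triangular part P₁ = ½K_aγH² = 129.8 at H/3 = 2.367 m; rectangular part P₂ = K_a q H = 114.1 at H/2 = 3.550 m.
ȳ = (P₁·2.367 + P₂·3.550)/(P₁+P₂) = 2.920 m.

2.92 m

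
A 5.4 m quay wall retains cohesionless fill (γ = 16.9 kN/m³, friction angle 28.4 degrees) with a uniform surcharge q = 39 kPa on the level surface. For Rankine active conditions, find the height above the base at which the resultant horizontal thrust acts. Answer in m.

2.21 m

K_a = 0.3554.
Triangular part P₁ = ½K_aγH² = 87.56 at H/3 = 1.800 m; rectangular part P₂ = K_a q H = 74.84 at H/2 = 2.700 m.
ȳ = (P₁·1.800 + P₂·2.700)/(P₁+P₂) = 2.215 m.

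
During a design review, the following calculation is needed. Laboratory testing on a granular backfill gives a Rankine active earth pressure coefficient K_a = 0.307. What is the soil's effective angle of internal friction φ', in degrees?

32.0°

K_a = tan²(45° − φ/2) ⇒ 45° − φ/2 = arctan(√0.307) = 28.99°.
φ = 2(45° − 28.99°) = 32.02°.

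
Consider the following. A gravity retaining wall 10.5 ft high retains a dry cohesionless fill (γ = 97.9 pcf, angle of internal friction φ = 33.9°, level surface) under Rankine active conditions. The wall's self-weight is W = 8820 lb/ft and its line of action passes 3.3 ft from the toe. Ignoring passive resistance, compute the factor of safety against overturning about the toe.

K_a = tan²(45° − 33.9°/2) = 0.2839.
P_a = ½K_aγH² = 0.5×0.2839×97.9×10.5² = 1532 lb/ft, acting at H/3 = 3.500 ft above the base.
Overturning moment M_o = P_a × H/3 = 1532 × 3.500 = 5363.
Resisting moment M_r = W × 3.3 = 8820 × 3.3 = 29110.
FS_overturning = M_r/M_o = 29110/5363 = 5.428.

5.43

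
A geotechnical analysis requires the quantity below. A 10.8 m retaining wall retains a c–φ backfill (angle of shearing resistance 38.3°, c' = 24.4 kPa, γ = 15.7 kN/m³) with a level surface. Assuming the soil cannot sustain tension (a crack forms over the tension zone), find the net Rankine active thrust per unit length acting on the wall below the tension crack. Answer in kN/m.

K_a = 0.2347; √K_a = 0.4845.
Tension-crack depth z_c = 2c/(γ√K_a) = 2×24.4/(15.7×0.4845) = 6.415 m.
σ_a at base = K_a γ H − 2c√K_a = 0.2347×15.7×10.8 − 2×24.4×0.4845 = 16.16 kPa.
P_a = ½ × 16.16 × (H − z_c) = 0.5×16.16×4.385 = 35.42 kN/m.

35.4 kN/m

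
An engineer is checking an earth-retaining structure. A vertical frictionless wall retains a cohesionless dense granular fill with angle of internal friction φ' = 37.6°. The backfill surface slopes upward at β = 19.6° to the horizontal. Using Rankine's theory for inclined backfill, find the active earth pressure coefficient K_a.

0.281

K_a = cos β · (cos β − √(cos²β − cos²φ)) / (cos β + √(cos²β − cos²φ)).
cos β = 0.9421, cos φ = 0.7923, √(cos²β − cos²φ) = 0.5097.
K_a = 0.9421 × (0.9421 − 0.5097)/(0.9421 + 0.5097) = 0.2806.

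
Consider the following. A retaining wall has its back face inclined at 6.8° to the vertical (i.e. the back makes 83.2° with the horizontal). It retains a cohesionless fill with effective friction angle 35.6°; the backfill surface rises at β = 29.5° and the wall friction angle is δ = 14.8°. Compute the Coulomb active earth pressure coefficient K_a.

0.489

K_a = sin²(α+φ) / [sin²α · sin(α−δ) · (1 + √{sin(φ+δ)sin(φ−β) / (sin(α−δ)sin(α+β))})²].
With α = 83.2°, φ = 35.6°, δ = 14.8°, β = 29.5°: K_a = 0.4889.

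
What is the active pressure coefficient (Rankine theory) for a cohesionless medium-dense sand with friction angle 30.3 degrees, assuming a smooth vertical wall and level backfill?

0.329

K_a = (1 − sin φ)/(1 + sin φ) = (1 − sin 30.3°)/(1 + sin 30.3°) = 0.3293.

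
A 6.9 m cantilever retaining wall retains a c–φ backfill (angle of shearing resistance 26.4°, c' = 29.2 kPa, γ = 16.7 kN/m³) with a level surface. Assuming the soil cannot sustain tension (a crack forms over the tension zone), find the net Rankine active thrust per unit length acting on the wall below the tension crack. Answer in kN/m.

K_a = 0.3844; √K_a = 0.6200.
Tension-crack depth z_c = 2c/(γ√K_a) = 2×29.2/(16.7×0.6200) = 5.640 m.
σ_a at base = K_a γ H − 2c√K_a = 0.3844×16.7×6.9 − 2×29.2×0.6200 = 8.089 kPa.
P_a = ½ × 8.089 × (H − z_c) = 0.5×8.089×1.260 = 5.095 kN/m.

5.10 kN/m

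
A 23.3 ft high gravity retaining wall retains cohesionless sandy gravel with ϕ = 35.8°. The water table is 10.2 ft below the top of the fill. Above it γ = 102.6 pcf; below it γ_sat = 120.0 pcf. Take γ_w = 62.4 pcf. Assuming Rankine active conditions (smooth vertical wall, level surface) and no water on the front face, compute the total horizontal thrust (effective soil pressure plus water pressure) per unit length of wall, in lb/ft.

K_a = tan²(45° − φ/2) = 0.2619.
γ' = 120.0 − 62.4 = 57.60 pcf. Depth below WT = 13.1 ft.
σ'_h at WT = K_a γ d_w = 274.0 psf; at base = 274.0 + K_a γ' × 13.1 = 471.6 psf.
P₁ (0–10.2 ft) = ½×274.0×10.2 = 1398. P₂ (10.2–23.3 ft) = ½(274.0+471.6)×13.1 = 4884.
P_w = ½ γ_w h₂² = 0.5×62.4×13.1² = 5354. Total = 1398+4884+5354 = 11640 lb/ft.

11600 lb/ft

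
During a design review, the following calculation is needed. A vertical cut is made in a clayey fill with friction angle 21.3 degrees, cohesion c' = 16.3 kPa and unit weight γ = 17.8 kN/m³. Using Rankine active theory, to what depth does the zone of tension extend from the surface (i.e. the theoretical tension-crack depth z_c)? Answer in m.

2.68 m

K_a = tan²(45° − 21.3°/2) = 0.4671; √K_a = 0.6834.
The active pressure is zero where K_a γ z = 2c√K_a, so z_c = 2c/(γ√K_a) = 2×16.3/(17.8×0.6834) = 2.680 m.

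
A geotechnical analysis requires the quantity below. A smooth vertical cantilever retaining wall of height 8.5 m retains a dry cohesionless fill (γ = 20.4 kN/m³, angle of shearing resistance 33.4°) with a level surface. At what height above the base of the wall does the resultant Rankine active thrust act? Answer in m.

K_a = 0.2899.
The pressure distribution is triangular, so the resultant acts at H/3 above the base = 8.5/3 = 2.833 m.

2.83 m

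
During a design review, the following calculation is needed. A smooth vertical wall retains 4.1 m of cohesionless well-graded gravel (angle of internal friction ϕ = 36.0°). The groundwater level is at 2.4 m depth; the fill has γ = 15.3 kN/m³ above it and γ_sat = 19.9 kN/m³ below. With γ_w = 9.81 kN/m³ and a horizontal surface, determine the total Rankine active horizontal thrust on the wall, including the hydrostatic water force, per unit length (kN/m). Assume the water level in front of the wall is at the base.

K_a = tan²(45° − φ/2) = 0.2596.
γ' = 19.9 − 9.81 = 10.09 kN/m³. Depth below WT = 1.7 m.
σ'_h at WT = K_a γ d_w = 9.533 kPa; at base = 9.533 + K_a γ' × 1.7 = 13.99 kPa.
P₁ (0–2.4 m) = ½×9.533×2.4 = 11.44. P₂ (2.4–4.1 m) = ½(9.533+13.99)×1.7 = 19.99.
P_w = ½ γ_w h₂² = 0.5×9.81×1.7² = 14.18. Total = 11.44+19.99+14.18 = 45.61 kN/m.

45.6 kN/m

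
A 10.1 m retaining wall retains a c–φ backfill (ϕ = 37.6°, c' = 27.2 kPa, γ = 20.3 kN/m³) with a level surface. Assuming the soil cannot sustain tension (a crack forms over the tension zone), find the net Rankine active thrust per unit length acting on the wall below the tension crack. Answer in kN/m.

53.2 kN/m

K_a = 0.2421; √K_a = 0.4921.
Tension-crack depth z_c = 2c/(γ√K_a) = 2×27.2/(20.3×0.4921) = 5.446 m.
σ_a at base = K_a γ H − 2c√K_a = 0.2421×20.3×10.1 − 2×27.2×0.4921 = 22.87 kPa.
P_a = ½ × 22.87 × (H − z_c) = 0.5×22.87×4.654 = 53.23 kN/m.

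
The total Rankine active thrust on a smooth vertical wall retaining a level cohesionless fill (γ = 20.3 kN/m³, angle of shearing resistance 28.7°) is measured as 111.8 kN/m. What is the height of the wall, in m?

5.60 m

K_a = 0.3511. P_a = ½ K_a γ H² ⇒ H = √(2P_a/(K_a γ)).
H = √(2×111.8/(0.3511×20.3)) = 5.601 m.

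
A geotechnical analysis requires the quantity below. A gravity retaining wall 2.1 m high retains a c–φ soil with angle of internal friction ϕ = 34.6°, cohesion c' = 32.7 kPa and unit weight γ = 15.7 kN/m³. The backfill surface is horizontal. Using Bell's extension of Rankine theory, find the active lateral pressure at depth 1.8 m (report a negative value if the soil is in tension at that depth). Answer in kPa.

-26.5 kPa

K_a = (1 − sin φ)/(1 + sin φ) = 0.2756.
σ_a = K_a γ z − 2c√K_a = 0.2756×15.7×1.8 − 2×32.7×0.5250 = -26.55 kPa.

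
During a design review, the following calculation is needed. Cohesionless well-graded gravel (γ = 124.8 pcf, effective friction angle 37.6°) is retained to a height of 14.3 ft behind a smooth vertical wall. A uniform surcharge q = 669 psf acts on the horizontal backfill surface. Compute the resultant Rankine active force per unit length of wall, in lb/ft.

5410 lb/ft

K_a = tan²(45° − φ/2) = 0.2421.
Soil triangle: ½ K_a γ H² = 0.5×0.2421×124.8×14.3² = 3090 lb/ft.
Surcharge rectangle: K_a q H = 0.2421×669×14.3 = 2316 lb/ft.
Total = 3090 + 2316 = 5406 lb/ft.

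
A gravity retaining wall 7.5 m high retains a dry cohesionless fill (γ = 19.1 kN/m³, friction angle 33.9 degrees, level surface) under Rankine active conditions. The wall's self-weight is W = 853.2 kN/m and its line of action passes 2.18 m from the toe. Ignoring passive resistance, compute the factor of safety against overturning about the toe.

K_a = tan²(45° − 33.9°/2) = 0.2839.
P_a = ½K_aγH² = 0.5×0.2839×19.1×7.5² = 152.5 kN/m, acting at H/3 = 2.500 m above the base.
Overturning moment M_o = P_a × H/3 = 152.5 × 2.500 = 381.3.
Resisting moment M_r = W × 2.18 = 853.2 × 2.18 = 1860.
FS_overturning = M_r/M_o = 1860/381.3 = 4.878.

4.88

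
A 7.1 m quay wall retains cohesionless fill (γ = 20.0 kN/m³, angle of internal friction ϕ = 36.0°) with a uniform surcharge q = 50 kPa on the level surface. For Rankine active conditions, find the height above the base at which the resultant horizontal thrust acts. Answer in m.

2.86 m

K_a = 0.2596.
Triangular part P₁ = ½K_aγH² = 130.9 at H/3 = 2.367 m; rectangular part P₂ = K_a q H = 92.16 at H/2 = 3.550 m.
ȳ = (P₁·2.367 + P₂·3.550)/(P₁+P₂) = 2.856 m.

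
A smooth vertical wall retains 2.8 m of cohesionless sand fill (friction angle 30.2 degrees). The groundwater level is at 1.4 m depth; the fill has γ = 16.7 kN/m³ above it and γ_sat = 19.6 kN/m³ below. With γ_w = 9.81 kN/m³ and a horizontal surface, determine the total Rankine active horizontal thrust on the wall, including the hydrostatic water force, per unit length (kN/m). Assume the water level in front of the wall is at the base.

29.0 kN/m

K_a = tan²(45° − φ/2) = 0.3307.
γ' = 19.6 − 9.81 = 9.790 kN/m³. Depth below WT = 1.4 m.
σ'_h at WT = K_a γ d_w = 7.731 kPa; at base = 7.731 + K_a γ' × 1.4 = 12.26 kPa.
P₁ (0–1.4 m) = ½×7.731×1.4 = 5.411. P₂ (1.4–2.8 m) = ½(7.731+12.26)×1.4 = 14.00.
P_w = ½ γ_w h₂² = 0.5×9.81×1.4² = 9.614. Total = 5.411+14.00+9.614 = 29.02 kN/m.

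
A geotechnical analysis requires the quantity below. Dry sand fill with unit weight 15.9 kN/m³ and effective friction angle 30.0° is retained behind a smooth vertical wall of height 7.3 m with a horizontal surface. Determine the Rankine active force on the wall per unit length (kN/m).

K_a = tan²(45° − φ/2) = 0.3333.
P_a = ½ K_a γ H² = 0.5 × 0.3333 × 15.9 × 7.3² = 141.2 kN/m.

141 kN/m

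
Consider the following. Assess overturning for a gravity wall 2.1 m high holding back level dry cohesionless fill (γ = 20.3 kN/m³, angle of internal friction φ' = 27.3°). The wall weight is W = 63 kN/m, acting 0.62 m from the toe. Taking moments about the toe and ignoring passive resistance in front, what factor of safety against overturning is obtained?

3.36

K_a = tan²(45° − 27.3°/2) = 0.3711.
P_a = ½K_aγH² = 0.5×0.3711×20.3×2.1² = 16.61 kN/m, acting at H/3 = 0.7000 m above the base.
Overturning moment M_o = P_a × H/3 = 16.61 × 0.7000 = 11.63.
Resisting moment M_r = W × 0.62 = 63 × 0.62 = 39.06.
FS_overturning = M_r/M_o = 39.06/11.63 = 3.359.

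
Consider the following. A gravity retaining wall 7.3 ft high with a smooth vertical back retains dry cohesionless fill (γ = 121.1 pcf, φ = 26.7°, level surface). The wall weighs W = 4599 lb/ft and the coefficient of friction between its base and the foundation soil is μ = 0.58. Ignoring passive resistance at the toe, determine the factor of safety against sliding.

K_a = tan²(45° − 26.7°/2) = 0.3800.
P_a = ½K_aγH² = 0.5×0.3800×121.1×7.3² = 1226 lb/ft, acting at H/3 = 2.433 ft above the base.
FS_sliding = μW / P_a = 0.58×4599 / 1226 = 2.176.

2.18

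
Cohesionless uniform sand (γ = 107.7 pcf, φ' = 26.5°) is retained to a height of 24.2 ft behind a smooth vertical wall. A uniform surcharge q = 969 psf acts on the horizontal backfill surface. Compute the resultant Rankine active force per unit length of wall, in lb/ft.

K_a = tan²(45° − φ/2) = 0.3829.
Soil triangle: ½ K_a γ H² = 0.5×0.3829×107.7×24.2² = 12080 lb/ft.
Surcharge rectangle: K_a q H = 0.3829×969×24.2 = 8980 lb/ft.
Total = 12080 + 8980 = 21060 lb/ft.

21100 lb/ft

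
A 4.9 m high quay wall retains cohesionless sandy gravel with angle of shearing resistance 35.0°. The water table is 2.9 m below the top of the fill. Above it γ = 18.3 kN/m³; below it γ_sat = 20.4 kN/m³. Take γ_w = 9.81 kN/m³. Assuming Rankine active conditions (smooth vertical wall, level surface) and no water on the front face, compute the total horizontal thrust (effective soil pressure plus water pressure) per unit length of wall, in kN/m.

K_a = tan²(45° − φ/2) = 0.2710.
γ' = 20.4 − 9.81 = 10.59 kN/m³. Depth below WT = 2.0 m.
σ'_h at WT = K_a γ d_w = 14.38 kPa; at base = 14.38 + K_a γ' × 2.0 = 20.12 kPa.
P₁ (0–2.9 m) = ½×14.38×2.9 = 20.85. P₂ (2.9–4.9 m) = ½(14.38+20.12)×2.0 = 34.50.
P_w = ½ γ_w h₂² = 0.5×9.81×2.0² = 19.62. Total = 20.85+34.50+19.62 = 74.98 kN/m.

75.0 kN/m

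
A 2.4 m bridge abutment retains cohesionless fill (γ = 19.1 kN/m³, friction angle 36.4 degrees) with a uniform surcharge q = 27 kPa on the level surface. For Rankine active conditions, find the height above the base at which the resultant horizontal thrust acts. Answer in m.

K_a = 0.2552.
Triangular part P₁ = ½K_aγH² = 14.04 at H/3 = 0.8000 m; rectangular part P₂ = K_a q H = 16.53 at H/2 = 1.200 m.
ȳ = (P₁·0.8000 + P₂·1.200)/(P₁+P₂) = 1.016 m.

1.02 m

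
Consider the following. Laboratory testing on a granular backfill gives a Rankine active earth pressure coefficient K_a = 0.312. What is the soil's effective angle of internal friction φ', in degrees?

K_a = tan²(45° − φ/2) ⇒ 45° − φ/2 = arctan(√0.312) = 29.19°.
φ = 2(45° − 29.19°) = 31.63°.

31.6°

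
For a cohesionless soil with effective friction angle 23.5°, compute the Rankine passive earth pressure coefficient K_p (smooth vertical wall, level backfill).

2.33

K_p = (1 + sin φ)/(1 − sin φ) = tan²(45° + 23.5°/2) = 2.326.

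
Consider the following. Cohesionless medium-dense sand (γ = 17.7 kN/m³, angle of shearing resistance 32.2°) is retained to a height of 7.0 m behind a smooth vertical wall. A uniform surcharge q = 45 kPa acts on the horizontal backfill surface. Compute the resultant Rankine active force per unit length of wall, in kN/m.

228 kN/m

K_a = tan²(45° − φ/2) = 0.3047.
Soil triangle: ½ K_a γ H² = 0.5×0.3047×17.7×7.0² = 132.1 kN/m.
Surcharge rectangle: K_a q H = 0.3047×45×7.0 = 95.99 kN/m.
Total = 132.1 + 95.99 = 228.1 kN/m.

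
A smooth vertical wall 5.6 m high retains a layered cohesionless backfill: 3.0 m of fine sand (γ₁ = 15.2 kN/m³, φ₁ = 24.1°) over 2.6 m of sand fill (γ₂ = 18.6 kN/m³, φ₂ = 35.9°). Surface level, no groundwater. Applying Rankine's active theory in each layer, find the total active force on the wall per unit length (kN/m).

K_a1 = tan²(45°−24.1°/2) = 0.4201; K_a2 = tan²(45°−35.9°/2) = 0.2607.
Layer 1: σ at base = K_a1 γ₁ h₁ = 19.16 kPa; P₁ = ½×19.16×3.0 = 28.74.
Layer 2: σ_v at top = γ₁h₁ = 45.60; σ_h top = K_a2×45.60 = 11.89; σ_h base = K_a2×(45.60+18.6×2.6) = 24.50.
P₂ = ½(11.89+24.50)×2.6 = 47.31. Total P_a = 28.74+47.31 = 76.04 kN/m.

76.0 kN/m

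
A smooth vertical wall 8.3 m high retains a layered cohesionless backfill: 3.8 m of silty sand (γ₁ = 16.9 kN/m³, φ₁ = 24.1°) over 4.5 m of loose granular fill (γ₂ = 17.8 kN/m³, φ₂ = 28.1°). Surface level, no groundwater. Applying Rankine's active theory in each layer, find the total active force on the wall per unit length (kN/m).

K_a1 = tan²(45°−24.1°/2) = 0.4201; K_a2 = tan²(45°−28.1°/2) = 0.3596.
Layer 1: σ at base = K_a1 γ₁ h₁ = 26.98 kPa; P₁ = ½×26.98×3.8 = 51.26.
Layer 2: σ_v at top = γ₁h₁ = 64.22; σ_h top = K_a2×64.22 = 23.09; σ_h base = K_a2×(64.22+17.8×4.5) = 51.90.
P₂ = ½(23.09+51.90)×4.5 = 168.7. Total P_a = 51.26+168.7 = 220.0 kN/m.

220 kN/m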